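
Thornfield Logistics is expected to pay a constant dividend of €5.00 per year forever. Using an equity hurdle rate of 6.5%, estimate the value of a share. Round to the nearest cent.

Zero-growth DDM (perpetuity): P₀ = D/r = 5.00 / 0.065 = 76.9231

€76.92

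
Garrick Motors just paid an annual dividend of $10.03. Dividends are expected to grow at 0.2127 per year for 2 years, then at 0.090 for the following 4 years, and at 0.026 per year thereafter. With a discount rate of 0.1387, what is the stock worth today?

Three-stage DDM. Project D₁…D_6; terminal Gordon value at t=6 with g = 0.026; discount at r = 0.1387.
D_1 = 12.1634
D_2 = 14.7505
D_3 = 16.0781
D_4 = 17.5251
D_5 = 19.1024
D_6 = 20.8216
TV_6 = 21.3629/(0.1387−0.026) = 189.5558
P₀ = Σ Dₜ/(1+r)ᵗ + TV_6/(1+r)^6 = 149.8524

$149.85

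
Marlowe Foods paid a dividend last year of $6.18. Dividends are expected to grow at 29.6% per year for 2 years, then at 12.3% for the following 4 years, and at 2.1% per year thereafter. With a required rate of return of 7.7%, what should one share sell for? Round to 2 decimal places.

Three-stage DDM. Project D₁…D_6; terminal Gordon value at t=6 with g = 0.021; discount at r = 0.077.
D_1 = 8.0093
D_2 = 10.3800
D_3 = 11.6568
D_4 = 13.0906
D_5 = 14.7007
D_6 = 16.5089
TV_6 = 16.8556/(0.077−0.021) = 300.9922
P₀ = Σ Dₜ/(1+r)ᵗ + TV_6/(1+r)^6 = 249.0382

$249.04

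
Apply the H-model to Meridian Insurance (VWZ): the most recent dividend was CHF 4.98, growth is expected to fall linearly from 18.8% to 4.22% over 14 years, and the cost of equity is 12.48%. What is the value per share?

CHF 124.37

H-model: P₀ = D₀[(1+g_L) + H(g_S−g_L)]/(r−g_L), with H = 14/2 = 7.
P₀ = 4.98 × [(1+0.0422) + 7×(0.188−0.0422)] / (0.1248−0.0422)
   = 4.98 × 2.0628 / 0.0826 = 124.3674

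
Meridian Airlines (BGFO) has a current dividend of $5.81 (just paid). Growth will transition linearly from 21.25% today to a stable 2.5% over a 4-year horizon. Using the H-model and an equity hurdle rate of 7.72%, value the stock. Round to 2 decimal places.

$155.82

H-model: P₀ = D₀[(1+g_L) + H(g_S−g_L)]/(r−g_L), with H = 4/2 = 2.
P₀ = 5.81 × [(1+0.025) + 2×(0.2125−0.025)] / (0.0772−0.025)
   = 5.81 × 1.4000 / 0.0522 = 155.8238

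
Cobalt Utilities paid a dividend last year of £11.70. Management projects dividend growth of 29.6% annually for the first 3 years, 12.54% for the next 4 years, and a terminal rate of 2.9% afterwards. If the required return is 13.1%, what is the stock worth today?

Three-stage DDM. Project D₁…D_7; terminal Gordon value at t=7 with g = 0.029; discount at r = 0.131.
D_1 = 15.1632
D_2 = 19.6515
D_3 = 25.4684
D_4 = 28.6621
D_5 = 32.2563
D_6 = 36.3013
D_7 = 40.8534
TV_7 = 42.0382/(0.131−0.029) = 412.1390
P₀ = Σ Dₜ/(1+r)ᵗ + TV_7/(1+r)^7 = 290.0254

£290.03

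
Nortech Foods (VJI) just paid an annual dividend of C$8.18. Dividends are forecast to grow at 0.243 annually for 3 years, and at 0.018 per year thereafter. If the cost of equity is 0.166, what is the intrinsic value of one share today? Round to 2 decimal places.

Two-stage DDM. Project D₁…D_3 at 0.243, terminal growth 0.018, discount at r = 0.166.
D_1 = 10.1677
D_2 = 12.6385
D_3 = 15.7097
Terminal value at t=3: TV = D_4/(r−g) = 15.9924/(0.166−0.018) = 108.0570
P₀ = 10.1677/(1+0.166)^1 + 12.6385/(1+0.166)^2 + 15.7097/(1+0.166)^3 + 108.0570/(1+0.166)^3 = 96.0905

C$96.09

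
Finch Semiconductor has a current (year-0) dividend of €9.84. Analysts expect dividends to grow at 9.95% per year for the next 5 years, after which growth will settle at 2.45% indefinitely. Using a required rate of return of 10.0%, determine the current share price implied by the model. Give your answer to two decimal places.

€182.35

Two-stage DDM. Project D₁…D_5 at 0.0995, terminal growth 0.0245, discount at r = 0.1.
D_1 = 10.8191
D_2 = 11.8956
D_3 = 13.0792
D_4 = 14.3806
D_5 = 15.8114
Terminal value at t=5: TV = D_6/(r−g) = 16.1988/(0.1−0.0245) = 214.5538
P₀ = 10.8191/(1+0.1)^1 + 11.8956/(1+0.1)^2 + 13.0792/(1+0.1)^3 + 14.3806/(1+0.1)^4 + 15.8114/(1+0.1)^5 + 214.5538/(1+0.1)^5 = 182.3540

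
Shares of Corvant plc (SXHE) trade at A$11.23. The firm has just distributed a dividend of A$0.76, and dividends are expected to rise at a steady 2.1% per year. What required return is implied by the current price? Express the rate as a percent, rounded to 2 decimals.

Rearranging the constant-growth DDM: r = D₁/P₀ + g.
D₁ = 0.76 × (1 + 0.021) = 0.7760.
r = 0.7760 / 11.23 + 0.021 = 0.06910 + 0.021 = 0.09010

9.01%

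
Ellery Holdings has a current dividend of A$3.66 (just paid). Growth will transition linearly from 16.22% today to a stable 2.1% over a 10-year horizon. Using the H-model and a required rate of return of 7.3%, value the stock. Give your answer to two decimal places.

A$121.55

H-model: P₀ = D₀[(1+g_L) + H(g_S−g_L)]/(r−g_L), with H = 10/2 = 5.
P₀ = 3.66 × [(1+0.021) + 5×(0.1622−0.021)] / (0.073−0.021)
   = 3.66 × 1.7270 / 0.052 = 121.5542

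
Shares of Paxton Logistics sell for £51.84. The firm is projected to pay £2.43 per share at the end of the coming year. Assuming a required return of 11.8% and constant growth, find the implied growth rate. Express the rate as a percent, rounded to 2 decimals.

From P₀ = D₁/(r − g), the implied growth is g = r − D₁/P₀.
g = 0.118 − 2.43/51.84 = 0.118 − 0.04688 = 0.07113

7.11%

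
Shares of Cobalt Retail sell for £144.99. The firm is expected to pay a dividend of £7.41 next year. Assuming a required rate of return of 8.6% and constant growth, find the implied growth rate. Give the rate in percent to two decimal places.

From P₀ = D₁/(r − g), the implied growth is g = r − D₁/P₀.
g = 0.086 − 7.41/144.99 = 0.086 − 0.05111 = 0.03489

3.49%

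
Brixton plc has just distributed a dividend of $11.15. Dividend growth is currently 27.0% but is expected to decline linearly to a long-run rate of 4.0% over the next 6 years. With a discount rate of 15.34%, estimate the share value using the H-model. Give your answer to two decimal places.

H-model: P₀ = D₀[(1+g_L) + H(g_S−g_L)]/(r−g_L), with H = 6/2 = 3.
P₀ = 11.15 × [(1+0.04) + 3×(0.27−0.04)] / (0.1534−0.04)
   = 11.15 × 1.7300 / 0.1134 = 170.1014

$170.10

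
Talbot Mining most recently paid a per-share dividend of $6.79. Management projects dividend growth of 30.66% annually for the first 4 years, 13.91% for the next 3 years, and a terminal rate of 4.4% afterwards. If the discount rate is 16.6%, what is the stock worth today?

$152.48

Three-stage DDM. Project D₁…D_7; terminal Gordon value at t=7 with g = 0.044; discount at r = 0.166.
D_1 = 8.8718
D_2 = 11.5919
D_3 = 15.1460
D_4 = 19.7898
D_5 = 22.5425
D_6 = 25.6782
D_7 = 29.2500
TV_7 = 30.5370/(0.166−0.044) = 250.3033
P₀ = Σ Dₜ/(1+r)ᵗ + TV_7/(1+r)^7 = 152.4793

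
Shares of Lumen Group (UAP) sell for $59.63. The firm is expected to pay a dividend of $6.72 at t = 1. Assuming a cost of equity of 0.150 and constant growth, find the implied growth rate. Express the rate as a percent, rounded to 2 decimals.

From P₀ = D₁/(r − g), the implied growth is g = r − D₁/P₀.
g = 0.15 − 6.72/59.63 = 0.15 − 0.11269 = 0.03731

3.73%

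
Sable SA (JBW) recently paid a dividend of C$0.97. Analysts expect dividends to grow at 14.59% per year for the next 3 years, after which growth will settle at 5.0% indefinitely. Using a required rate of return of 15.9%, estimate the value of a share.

C$11.88

Two-stage DDM. Project D₁…D_3 at 0.1459, terminal growth 0.05, discount at r = 0.159.
D_1 = 1.1115
D_2 = 1.2737
D_3 = 1.4595
Terminal value at t=3: TV = D_4/(r−g) = 1.5325/(0.159−0.05) = 14.0597
P₀ = 1.1115/(1+0.159)^1 + 1.2737/(1+0.159)^2 + 1.4595/(1+0.159)^3 + 14.0597/(1+0.159)^3 = 11.8755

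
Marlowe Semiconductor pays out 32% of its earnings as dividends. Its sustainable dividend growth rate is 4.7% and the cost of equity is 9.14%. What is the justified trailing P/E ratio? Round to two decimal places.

Justified trailing P/E = b(1+g)/(r−g) = 0.32×(1+0.047)/(0.0914−0.047) = 7.5459

7.55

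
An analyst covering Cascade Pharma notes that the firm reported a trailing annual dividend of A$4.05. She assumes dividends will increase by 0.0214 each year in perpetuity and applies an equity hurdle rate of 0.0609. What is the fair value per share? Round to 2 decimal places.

A$104.73

Gordon growth model: P₀ = D₁/(r − g). D₁ = 4.05 × (1 + 0.0214) = 4.1367.
P₀ = 4.1367 / (0.0609 − 0.0214) = 4.1367 / 0.0395 = 104.7258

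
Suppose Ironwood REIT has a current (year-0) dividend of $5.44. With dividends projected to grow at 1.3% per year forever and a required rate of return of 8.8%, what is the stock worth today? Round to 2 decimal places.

$73.48

Gordon growth model: P₀ = D₁/(r − g). D₁ = 5.44 × (1 + 0.013) = 5.5107.
P₀ = 5.5107 / (0.088 − 0.013) = 5.5107 / 0.075 = 73.4763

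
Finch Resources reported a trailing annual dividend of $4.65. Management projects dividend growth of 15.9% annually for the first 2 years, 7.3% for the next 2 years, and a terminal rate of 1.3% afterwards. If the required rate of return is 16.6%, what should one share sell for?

Three-stage DDM. Project D₁…D_4; terminal Gordon value at t=4 with g = 0.013; discount at r = 0.166.
D_1 = 5.3894
D_2 = 6.2463
D_3 = 6.7022
D_4 = 7.1915
TV_4 = 7.2850/(0.166−0.013) = 47.6143
P₀ = Σ Dₜ/(1+r)ᵗ + TV_4/(1+r)^4 = 43.0948

$43.09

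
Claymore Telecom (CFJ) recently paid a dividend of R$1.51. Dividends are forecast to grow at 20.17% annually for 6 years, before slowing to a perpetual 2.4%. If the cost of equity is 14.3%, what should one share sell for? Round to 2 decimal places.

R$28.38

Two-stage DDM. Project D₁…D_6 at 0.2017, terminal growth 0.024, discount at r = 0.143.
D_1 = 1.8146
D_2 = 2.1806
D_3 = 2.6204
D_4 = 3.1489
D_5 = 3.7841
D_6 = 4.5473
Terminal value at t=6: TV = D_7/(r−g) = 4.6564/(0.143−0.024) = 39.1297
P₀ = 1.8146/(1+0.143)^1 + 2.1806/(1+0.143)^2 + 2.6204/(1+0.143)^3 + 3.1489/(1+0.143)^4 + 3.7841/(1+0.143)^5 + 4.5473/(1+0.143)^6 + 39.1297/(1+0.143)^6 = 28.3833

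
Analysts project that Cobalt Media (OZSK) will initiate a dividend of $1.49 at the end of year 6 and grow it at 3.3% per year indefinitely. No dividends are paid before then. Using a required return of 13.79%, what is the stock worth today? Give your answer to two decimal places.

$7.45

Deferred-dividend DDM. At t=5 the remaining stream is a growing perpetuity with first payment D_6 = 1.49.
V_5 = D_6/(r−g) = 1.49/(0.1379−0.033) = 14.2040
P₀ = V_5/(1+r)^5 = 14.2040/(1+0.1379)^5 = 7.4454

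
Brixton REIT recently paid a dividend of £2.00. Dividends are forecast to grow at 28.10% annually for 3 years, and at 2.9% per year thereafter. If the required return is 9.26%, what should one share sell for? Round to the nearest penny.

£60.47

Two-stage DDM. Project D₁…D_3 at 0.281, terminal growth 0.029, discount at r = 0.0926.
D_1 = 2.5620
D_2 = 3.2819
D_3 = 4.2041
Terminal value at t=3: TV = D_4/(r−g) = 4.3261/(0.0926−0.029) = 68.0198
P₀ = 2.5620/(1+0.0926)^1 + 3.2819/(1+0.0926)^2 + 4.2041/(1+0.0926)^3 + 68.0198/(1+0.0926)^3 = 60.4670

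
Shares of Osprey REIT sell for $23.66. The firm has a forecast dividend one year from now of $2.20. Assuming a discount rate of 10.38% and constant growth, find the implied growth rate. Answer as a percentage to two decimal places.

1.08%

From P₀ = D₁/(r − g), the implied growth is g = r − D₁/P₀.
g = 0.1038 − 2.20/23.66 = 0.1038 − 0.09298 = 0.01082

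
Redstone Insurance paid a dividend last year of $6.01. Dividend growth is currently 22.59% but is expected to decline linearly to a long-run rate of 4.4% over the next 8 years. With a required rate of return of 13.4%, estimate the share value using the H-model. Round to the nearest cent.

H-model: P₀ = D₀[(1+g_L) + H(g_S−g_L)]/(r−g_L), with H = 8/2 = 4.
P₀ = 6.01 × [(1+0.044) + 4×(0.2259−0.044)] / (0.134−0.044)
   = 6.01 × 1.7716 / 0.09 = 118.3035

$118.30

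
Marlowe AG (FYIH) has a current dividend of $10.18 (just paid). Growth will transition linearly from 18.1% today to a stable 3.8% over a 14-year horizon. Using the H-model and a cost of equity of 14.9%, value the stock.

H-model: P₀ = D₀[(1+g_L) + H(g_S−g_L)]/(r−g_L), with H = 14/2 = 7.
P₀ = 10.18 × [(1+0.038) + 7×(0.181−0.038)] / (0.149−0.038)
   = 10.18 × 2.0390 / 0.111 = 187.0002

$187.00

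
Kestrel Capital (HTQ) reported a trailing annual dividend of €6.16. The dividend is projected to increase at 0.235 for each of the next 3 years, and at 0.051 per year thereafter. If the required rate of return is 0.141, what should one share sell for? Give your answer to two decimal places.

Two-stage DDM. Project D₁…D_3 at 0.235, terminal growth 0.051, discount at r = 0.141.
D_1 = 7.6076
D_2 = 9.3954
D_3 = 11.6033
Terminal value at t=3: TV = D_4/(r−g) = 12.1951/(0.141−0.051) = 135.5008
P₀ = 7.6076/(1+0.141)^1 + 9.3954/(1+0.141)^2 + 11.6033/(1+0.141)^3 + 135.5008/(1+0.141)^3 = 112.9145

€112.91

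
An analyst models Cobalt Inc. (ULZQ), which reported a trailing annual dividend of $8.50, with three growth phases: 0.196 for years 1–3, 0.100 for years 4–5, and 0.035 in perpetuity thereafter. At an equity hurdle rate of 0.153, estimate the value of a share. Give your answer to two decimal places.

Three-stage DDM. Project D₁…D_5; terminal Gordon value at t=5 with g = 0.035; discount at r = 0.153.
D_1 = 10.1660
D_2 = 12.1585
D_3 = 14.5416
D_4 = 15.9958
D_5 = 17.5953
TV_5 = 18.2112/(0.153−0.035) = 154.3321
P₀ = Σ Dₜ/(1+r)ᵗ + TV_5/(1+r)^5 = 120.8726

$120.87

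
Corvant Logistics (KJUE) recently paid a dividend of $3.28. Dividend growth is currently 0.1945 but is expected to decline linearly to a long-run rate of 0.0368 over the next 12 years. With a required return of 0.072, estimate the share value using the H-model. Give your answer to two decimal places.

H-model: P₀ = D₀[(1+g_L) + H(g_S−g_L)]/(r−g_L), with H = 12/2 = 6.
P₀ = 3.28 × [(1+0.0368) + 6×(0.1945−0.0368)] / (0.072−0.0368)
   = 3.28 × 1.9830 / 0.0352 = 184.7795

$184.78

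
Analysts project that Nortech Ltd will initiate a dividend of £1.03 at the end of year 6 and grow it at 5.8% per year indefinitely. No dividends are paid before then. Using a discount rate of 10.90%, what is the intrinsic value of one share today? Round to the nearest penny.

£12.04

Deferred-dividend DDM. At t=5 the remaining stream is a growing perpetuity with first payment D_6 = 1.03.
V_5 = D_6/(r−g) = 1.03/(0.109−0.058) = 20.1961
P₀ = V_5/(1+r)^5 = 20.1961/(1+0.109)^5 = 12.0395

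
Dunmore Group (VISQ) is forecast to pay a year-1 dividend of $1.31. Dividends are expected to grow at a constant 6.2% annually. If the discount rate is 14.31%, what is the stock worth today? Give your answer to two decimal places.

Gordon growth model: P₀ = D₁/(r − g), with D₁ = 1.31 given directly.
P₀ = 1.3100 / (0.1431 − 0.062) = 1.3100 / 0.0811 = 16.1529

$16.15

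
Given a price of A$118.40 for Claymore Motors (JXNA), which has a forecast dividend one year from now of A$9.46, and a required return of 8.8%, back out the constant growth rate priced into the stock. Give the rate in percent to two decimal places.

0.81%

From P₀ = D₁/(r − g), the implied growth is g = r − D₁/P₀.
g = 0.088 − 9.46/118.40 = 0.088 − 0.07990 = 0.00810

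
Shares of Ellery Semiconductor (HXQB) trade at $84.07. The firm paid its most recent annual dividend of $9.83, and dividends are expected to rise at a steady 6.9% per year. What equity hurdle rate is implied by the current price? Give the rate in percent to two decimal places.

Rearranging the constant-growth DDM: r = D₁/P₀ + g.
D₁ = 9.83 × (1 + 0.069) = 10.5083.
r = 10.5083 / 84.07 + 0.069 = 0.12499 + 0.069 = 0.19399

19.40%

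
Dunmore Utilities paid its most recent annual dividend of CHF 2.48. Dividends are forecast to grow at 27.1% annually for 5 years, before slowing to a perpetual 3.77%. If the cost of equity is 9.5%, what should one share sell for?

Two-stage DDM. Project D₁…D_5 at 0.271, terminal growth 0.0377, discount at r = 0.095.
D_1 = 3.1521
D_2 = 4.0063
D_3 = 5.0920
D_4 = 6.4719
D_5 = 8.2258
Terminal value at t=5: TV = D_6/(r−g) = 8.5359/(0.095−0.0377) = 148.9692
P₀ = 3.1521/(1+0.095)^1 + 4.0063/(1+0.095)^2 + 5.0920/(1+0.095)^3 + 6.4719/(1+0.095)^4 + 8.2258/(1+0.095)^5 + 148.9692/(1+0.095)^5 = 114.4546

CHF 114.45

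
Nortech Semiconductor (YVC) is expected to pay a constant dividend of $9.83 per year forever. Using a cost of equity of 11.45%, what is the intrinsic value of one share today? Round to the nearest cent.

$85.85

Zero-growth DDM (perpetuity): P₀ = D/r = 9.83 / 0.1145 = 85.8515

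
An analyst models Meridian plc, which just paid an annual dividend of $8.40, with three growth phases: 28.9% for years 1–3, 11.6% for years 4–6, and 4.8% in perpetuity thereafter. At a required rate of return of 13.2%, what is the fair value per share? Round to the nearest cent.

$217.29

Three-stage DDM. Project D₁…D_6; terminal Gordon value at t=6 with g = 0.048; discount at r = 0.132.
D_1 = 10.8276
D_2 = 13.9568
D_3 = 17.9903
D_4 = 20.0772
D_5 = 22.4061
D_6 = 25.0052
TV_6 = 26.2055/(0.132−0.048) = 311.9698
P₀ = Σ Dₜ/(1+r)ᵗ + TV_6/(1+r)^6 = 217.2870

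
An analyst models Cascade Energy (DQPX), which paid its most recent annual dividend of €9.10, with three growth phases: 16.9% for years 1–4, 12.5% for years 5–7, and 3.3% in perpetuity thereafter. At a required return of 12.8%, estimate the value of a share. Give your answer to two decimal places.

Three-stage DDM. Project D₁…D_7; terminal Gordon value at t=7 with g = 0.033; discount at r = 0.128.
D_1 = 10.6379
D_2 = 12.4357
D_3 = 14.5373
D_4 = 16.9941
D_5 = 19.1184
D_6 = 21.5082
D_7 = 24.1967
TV_7 = 24.9952/(0.128−0.033) = 263.1078
P₀ = Σ Dₜ/(1+r)ᵗ + TV_7/(1+r)^7 = 184.3859

€184.39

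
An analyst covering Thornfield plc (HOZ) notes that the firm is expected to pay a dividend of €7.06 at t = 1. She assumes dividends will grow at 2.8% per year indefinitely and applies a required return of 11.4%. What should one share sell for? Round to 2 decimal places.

€82.09

Gordon growth model: P₀ = D₁/(r − g), with D₁ = 7.06 given directly.
P₀ = 7.0600 / (0.114 − 0.028) = 7.0600 / 0.086 = 82.0930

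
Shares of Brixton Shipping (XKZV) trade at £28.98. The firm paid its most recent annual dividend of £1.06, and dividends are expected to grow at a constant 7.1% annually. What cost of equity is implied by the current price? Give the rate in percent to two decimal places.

Rearranging the constant-growth DDM: r = D₁/P₀ + g.
D₁ = 1.06 × (1 + 0.071) = 1.1353.
r = 1.1353 / 28.98 + 0.071 = 0.03917 + 0.071 = 0.11017

11.02%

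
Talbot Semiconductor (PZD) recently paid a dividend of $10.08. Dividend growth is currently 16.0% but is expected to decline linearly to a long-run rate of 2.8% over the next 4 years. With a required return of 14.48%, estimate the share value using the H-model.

$111.50

H-model: P₀ = D₀[(1+g_L) + H(g_S−g_L)]/(r−g_L), with H = 4/2 = 2.
P₀ = 10.08 × [(1+0.028) + 2×(0.16−0.028)] / (0.1448−0.028)
   = 10.08 × 1.2920 / 0.1168 = 111.5014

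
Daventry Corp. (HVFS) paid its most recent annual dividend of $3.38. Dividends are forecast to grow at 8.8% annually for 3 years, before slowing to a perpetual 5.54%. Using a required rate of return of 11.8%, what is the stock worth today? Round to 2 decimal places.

Two-stage DDM. Project D₁…D_3 at 0.088, terminal growth 0.0554, discount at r = 0.118.
D_1 = 3.6774
D_2 = 4.0011
D_3 = 4.3531
Terminal value at t=3: TV = D_4/(r−g) = 4.5943/(0.118−0.0554) = 73.3916
P₀ = 3.6774/(1+0.118)^1 + 4.0011/(1+0.118)^2 + 4.3531/(1+0.118)^3 + 73.3916/(1+0.118)^3 = 62.1250

$62.13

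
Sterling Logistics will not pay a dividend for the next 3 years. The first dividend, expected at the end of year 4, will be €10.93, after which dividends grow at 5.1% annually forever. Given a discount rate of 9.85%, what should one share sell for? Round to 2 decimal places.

€173.59

Deferred-dividend DDM. At t=3 the remaining stream is a growing perpetuity with first payment D_4 = 10.93.
V_3 = D_4/(r−g) = 10.93/(0.0985−0.051) = 230.1053
P₀ = V_3/(1+r)^3 = 230.1053/(1+0.0985)^3 = 173.5907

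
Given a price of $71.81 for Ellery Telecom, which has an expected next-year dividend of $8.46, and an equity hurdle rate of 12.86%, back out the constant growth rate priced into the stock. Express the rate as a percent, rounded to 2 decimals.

From P₀ = D₁/(r − g), the implied growth is g = r − D₁/P₀.
g = 0.1286 − 8.46/71.81 = 0.1286 − 0.11781 = 0.01079

1.08%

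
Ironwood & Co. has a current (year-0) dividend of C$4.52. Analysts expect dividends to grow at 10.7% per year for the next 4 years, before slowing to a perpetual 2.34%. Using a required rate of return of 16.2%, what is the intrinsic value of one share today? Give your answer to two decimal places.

C$43.53

Two-stage DDM. Project D₁…D_4 at 0.107, terminal growth 0.0234, discount at r = 0.162.
D_1 = 5.0036
D_2 = 5.5390
D_3 = 6.1317
D_4 = 6.7878
Terminal value at t=4: TV = D_5/(r−g) = 6.9466/(0.162−0.0234) = 50.1200
P₀ = 5.0036/(1+0.162)^1 + 5.5390/(1+0.162)^2 + 6.1317/(1+0.162)^3 + 6.7878/(1+0.162)^4 + 50.1200/(1+0.162)^4 = 43.5302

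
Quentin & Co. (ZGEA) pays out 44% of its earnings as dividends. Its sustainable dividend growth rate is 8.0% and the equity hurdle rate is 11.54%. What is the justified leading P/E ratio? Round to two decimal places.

Justified leading P/E = b/(r−g) = 0.44/(0.1154−0.08) = 12.4294

12.43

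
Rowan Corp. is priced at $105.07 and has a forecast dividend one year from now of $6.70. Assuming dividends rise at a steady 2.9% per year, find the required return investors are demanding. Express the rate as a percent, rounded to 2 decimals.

Rearranging the constant-growth DDM: r = D₁/P₀ + g.
r = 6.7000 / 105.07 + 0.029 = 0.06377 + 0.029 = 0.09277

9.28%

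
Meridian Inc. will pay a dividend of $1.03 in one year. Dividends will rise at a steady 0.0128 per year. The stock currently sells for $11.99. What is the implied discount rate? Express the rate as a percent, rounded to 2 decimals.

Rearranging the constant-growth DDM: r = D₁/P₀ + g.
r = 1.0300 / 11.99 + 0.0128 = 0.08590 + 0.0128 = 0.09870

9.87%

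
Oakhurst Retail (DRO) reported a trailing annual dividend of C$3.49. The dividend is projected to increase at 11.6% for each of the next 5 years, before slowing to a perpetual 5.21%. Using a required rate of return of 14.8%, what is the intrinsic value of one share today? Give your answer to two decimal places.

C$49.28

Two-stage DDM. Project D₁…D_5 at 0.116, terminal growth 0.0521, discount at r = 0.148.
D_1 = 3.8948
D_2 = 4.3466
D_3 = 4.8509
D_4 = 5.4136
D_5 = 6.0415
Terminal value at t=5: TV = D_6/(r−g) = 6.3563/(0.148−0.0521) = 66.2804
P₀ = 3.8948/(1+0.148)^1 + 4.3466/(1+0.148)^2 + 4.8509/(1+0.148)^3 + 5.4136/(1+0.148)^4 + 6.0415/(1+0.148)^5 + 66.2804/(1+0.148)^5 = 49.2850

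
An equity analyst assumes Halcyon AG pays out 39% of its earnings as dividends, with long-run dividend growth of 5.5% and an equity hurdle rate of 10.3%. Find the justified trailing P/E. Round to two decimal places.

Justified trailing P/E = b(1+g)/(r−g) = 0.39×(1+0.055)/(0.103−0.055) = 8.5719

8.57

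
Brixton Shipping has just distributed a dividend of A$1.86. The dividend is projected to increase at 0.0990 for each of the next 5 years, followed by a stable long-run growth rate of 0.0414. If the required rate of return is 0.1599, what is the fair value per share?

Two-stage DDM. Project D₁…D_5 at 0.099, terminal growth 0.0414, discount at r = 0.1599.
D_1 = 2.0441
D_2 = 2.2465
D_3 = 2.4689
D_4 = 2.7133
D_5 = 2.9820
Terminal value at t=5: TV = D_6/(r−g) = 3.1054/(0.1599−0.0414) = 26.2060
P₀ = 2.0441/(1+0.1599)^1 + 2.2465/(1+0.1599)^2 + 2.4689/(1+0.1599)^3 + 2.7133/(1+0.1599)^4 + 2.9820/(1+0.1599)^5 + 26.2060/(1+0.1599)^5 = 20.4161

A$20.42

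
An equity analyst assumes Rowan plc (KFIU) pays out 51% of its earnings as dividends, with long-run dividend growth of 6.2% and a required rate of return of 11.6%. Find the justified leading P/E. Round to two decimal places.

9.44

Justified leading P/E = b/(r−g) = 0.51/(0.116−0.062) = 9.4444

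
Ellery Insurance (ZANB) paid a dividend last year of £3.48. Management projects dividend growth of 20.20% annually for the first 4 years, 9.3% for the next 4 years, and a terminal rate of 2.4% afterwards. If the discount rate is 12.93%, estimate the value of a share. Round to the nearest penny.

£70.90

Three-stage DDM. Project D₁…D_8; terminal Gordon value at t=8 with g = 0.024; discount at r = 0.1293.
D_1 = 4.1830
D_2 = 5.0279
D_3 = 6.0436
D_4 = 7.2644
D_5 = 7.9399
D_6 = 8.6784
D_7 = 9.4854
D_8 = 10.3676
TV_8 = 10.6164/(0.1293−0.024) = 100.8206
P₀ = Σ Dₜ/(1+r)ᵗ + TV_8/(1+r)^8 = 70.8978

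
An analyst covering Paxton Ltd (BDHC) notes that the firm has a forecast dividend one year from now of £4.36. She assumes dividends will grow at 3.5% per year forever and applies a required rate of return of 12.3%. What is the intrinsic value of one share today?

Gordon growth model: P₀ = D₁/(r − g), with D₁ = 4.36 given directly.
P₀ = 4.3600 / (0.123 − 0.035) = 4.3600 / 0.088 = 49.5455

£49.55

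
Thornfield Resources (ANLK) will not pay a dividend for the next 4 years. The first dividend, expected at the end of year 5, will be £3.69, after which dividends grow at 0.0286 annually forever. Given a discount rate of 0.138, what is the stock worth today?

£20.11

Deferred-dividend DDM. At t=4 the remaining stream is a growing perpetuity with first payment D_5 = 3.69.
V_4 = D_5/(r−g) = 3.69/(0.138−0.0286) = 33.7294
P₀ = V_4/(1+r)^4 = 33.7294/(1+0.138)^4 = 20.1113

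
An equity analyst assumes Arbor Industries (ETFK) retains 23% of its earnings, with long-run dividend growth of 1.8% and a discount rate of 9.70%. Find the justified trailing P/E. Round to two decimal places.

9.92

Payout ratio b = 1 − 0.23 = 0.77.
Justified trailing P/E = b(1+g)/(r−g) = 0.77×(1+0.018)/(0.097−0.018) = 9.9223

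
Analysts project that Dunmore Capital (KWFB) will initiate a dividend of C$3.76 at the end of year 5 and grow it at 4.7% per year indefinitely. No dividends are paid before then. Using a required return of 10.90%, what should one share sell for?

C$40.09

Deferred-dividend DDM. At t=4 the remaining stream is a growing perpetuity with first payment D_5 = 3.76.
V_4 = D_5/(r−g) = 3.76/(0.109−0.047) = 60.6452
P₀ = V_4/(1+r)^4 = 60.6452/(1+0.109)^4 = 40.0931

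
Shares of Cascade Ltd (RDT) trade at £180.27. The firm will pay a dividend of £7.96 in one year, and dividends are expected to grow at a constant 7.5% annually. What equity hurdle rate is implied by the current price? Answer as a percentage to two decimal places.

11.92%

Rearranging the constant-growth DDM: r = D₁/P₀ + g.
r = 7.9600 / 180.27 + 0.075 = 0.04416 + 0.075 = 0.11916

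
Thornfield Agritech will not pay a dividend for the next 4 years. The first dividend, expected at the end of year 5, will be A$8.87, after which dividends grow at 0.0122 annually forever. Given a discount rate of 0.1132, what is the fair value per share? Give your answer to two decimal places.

Deferred-dividend DDM. At t=4 the remaining stream is a growing perpetuity with first payment D_5 = 8.87.
V_4 = D_5/(r−g) = 8.87/(0.1132−0.0122) = 87.8218
P₀ = V_4/(1+r)^4 = 87.8218/(1+0.1132)^4 = 57.1886

A$57.19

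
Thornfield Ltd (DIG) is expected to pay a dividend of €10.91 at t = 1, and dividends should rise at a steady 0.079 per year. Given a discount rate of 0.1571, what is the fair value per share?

Gordon growth model: P₀ = D₁/(r − g), with D₁ = 10.91 given directly.
P₀ = 10.9100 / (0.1571 − 0.079) = 10.9100 / 0.0781 = 139.6927

€139.69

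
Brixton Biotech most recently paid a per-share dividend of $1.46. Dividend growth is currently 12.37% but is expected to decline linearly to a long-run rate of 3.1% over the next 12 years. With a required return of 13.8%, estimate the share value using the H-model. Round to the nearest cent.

H-model: P₀ = D₀[(1+g_L) + H(g_S−g_L)]/(r−g_L), with H = 12/2 = 6.
P₀ = 1.46 × [(1+0.031) + 6×(0.1237−0.031)] / (0.138−0.031)
   = 1.46 × 1.5872 / 0.107 = 21.6571

$21.66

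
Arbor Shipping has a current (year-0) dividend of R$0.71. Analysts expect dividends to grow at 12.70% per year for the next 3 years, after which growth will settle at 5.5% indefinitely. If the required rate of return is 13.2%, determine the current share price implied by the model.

R$11.71

Two-stage DDM. Project D₁…D_3 at 0.127, terminal growth 0.055, discount at r = 0.132.
D_1 = 0.8002
D_2 = 0.9018
D_3 = 1.0163
Terminal value at t=3: TV = D_4/(r−g) = 1.0722/(0.132−0.055) = 13.9249
P₀ = 0.8002/(1+0.132)^1 + 0.9018/(1+0.132)^2 + 1.0163/(1+0.132)^3 + 13.9249/(1+0.132)^3 = 11.7108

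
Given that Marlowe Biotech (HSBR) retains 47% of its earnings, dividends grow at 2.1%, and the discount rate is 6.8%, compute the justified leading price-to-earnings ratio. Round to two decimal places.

11.28

Payout ratio b = 1 − 0.47 = 0.53.
Justified leading P/E = b/(r−g) = 0.53/(0.068−0.021) = 11.2766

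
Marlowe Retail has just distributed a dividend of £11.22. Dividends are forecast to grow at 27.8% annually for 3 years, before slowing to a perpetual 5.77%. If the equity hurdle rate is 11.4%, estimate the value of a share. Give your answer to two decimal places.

Two-stage DDM. Project D₁…D_3 at 0.278, terminal growth 0.0577, discount at r = 0.114.
D_1 = 14.3392
D_2 = 18.3254
D_3 = 23.4199
Terminal value at t=3: TV = D_4/(r−g) = 24.7713/(0.114−0.0577) = 439.9867
P₀ = 14.3392/(1+0.114)^1 + 18.3254/(1+0.114)^2 + 23.4199/(1+0.114)^3 + 439.9867/(1+0.114)^3 = 362.8405

£362.84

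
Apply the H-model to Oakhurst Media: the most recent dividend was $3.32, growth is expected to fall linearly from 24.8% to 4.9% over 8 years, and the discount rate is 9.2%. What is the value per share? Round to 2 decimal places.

$142.45

H-model: P₀ = D₀[(1+g_L) + H(g_S−g_L)]/(r−g_L), with H = 8/2 = 4.
P₀ = 3.32 × [(1+0.049) + 4×(0.248−0.049)] / (0.092−0.049)
   = 3.32 × 1.8450 / 0.043 = 142.4512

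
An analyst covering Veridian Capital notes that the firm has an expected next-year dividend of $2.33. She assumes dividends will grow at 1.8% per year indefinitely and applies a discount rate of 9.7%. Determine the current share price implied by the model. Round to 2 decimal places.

$29.49

Gordon growth model: P₀ = D₁/(r − g), with D₁ = 2.33 given directly.
P₀ = 2.3300 / (0.097 − 0.018) = 2.3300 / 0.079 = 29.4937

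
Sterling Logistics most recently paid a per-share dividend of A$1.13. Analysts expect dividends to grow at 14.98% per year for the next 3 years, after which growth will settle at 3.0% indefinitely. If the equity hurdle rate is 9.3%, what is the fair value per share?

Two-stage DDM. Project D₁…D_3 at 0.1498, terminal growth 0.03, discount at r = 0.093.
D_1 = 1.2993
D_2 = 1.4939
D_3 = 1.7177
Terminal value at t=3: TV = D_4/(r−g) = 1.7692/(0.093−0.03) = 28.0829
P₀ = 1.2993/(1+0.093)^1 + 1.4939/(1+0.093)^2 + 1.7177/(1+0.093)^3 + 28.0829/(1+0.093)^3 = 25.2618

A$25.26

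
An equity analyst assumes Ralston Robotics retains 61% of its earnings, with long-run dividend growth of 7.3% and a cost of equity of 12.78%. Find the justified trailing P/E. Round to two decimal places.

Payout ratio b = 1 − 0.61 = 0.39.
Justified trailing P/E = b(1+g)/(r−g) = 0.39×(1+0.073)/(0.1278−0.073) = 7.6363

7.64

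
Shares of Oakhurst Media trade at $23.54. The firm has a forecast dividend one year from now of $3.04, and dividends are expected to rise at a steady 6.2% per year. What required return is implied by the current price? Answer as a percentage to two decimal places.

19.11%

Rearranging the constant-growth DDM: r = D₁/P₀ + g.
r = 3.0400 / 23.54 + 0.062 = 0.12914 + 0.062 = 0.19114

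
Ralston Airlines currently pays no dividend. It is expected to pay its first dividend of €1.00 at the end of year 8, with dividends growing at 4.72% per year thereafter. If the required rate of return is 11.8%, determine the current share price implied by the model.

€6.47

Deferred-dividend DDM. At t=7 the remaining stream is a growing perpetuity with first payment D_8 = 1.00.
V_7 = D_8/(r−g) = 1.00/(0.118−0.0472) = 14.1243
P₀ = V_7/(1+r)^7 = 14.1243/(1+0.118)^7 = 6.4696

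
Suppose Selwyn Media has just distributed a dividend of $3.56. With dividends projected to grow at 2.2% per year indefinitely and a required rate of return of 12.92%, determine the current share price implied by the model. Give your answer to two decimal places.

Gordon growth model: P₀ = D₁/(r − g). D₁ = 3.56 × (1 + 0.022) = 3.6383.
P₀ = 3.6383 / (0.1292 − 0.022) = 3.6383 / 0.1072 = 33.9396

$33.94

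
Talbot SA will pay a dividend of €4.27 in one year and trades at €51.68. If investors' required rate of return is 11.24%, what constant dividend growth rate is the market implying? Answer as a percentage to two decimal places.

From P₀ = D₁/(r − g), the implied growth is g = r − D₁/P₀.
g = 0.1124 − 4.27/51.68 = 0.1124 − 0.08262 = 0.02978

2.98%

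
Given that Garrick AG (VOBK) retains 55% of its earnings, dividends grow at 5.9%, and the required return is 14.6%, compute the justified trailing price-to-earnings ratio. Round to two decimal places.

Payout ratio b = 1 − 0.55 = 0.45.
Justified trailing P/E = b(1+g)/(r−g) = 0.45×(1+0.059)/(0.146−0.059) = 5.4776

5.48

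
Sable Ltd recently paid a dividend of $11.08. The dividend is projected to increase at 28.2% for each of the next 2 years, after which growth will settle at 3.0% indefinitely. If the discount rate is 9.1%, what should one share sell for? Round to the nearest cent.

$286.65

Two-stage DDM. Project D₁…D_2 at 0.282, terminal growth 0.03, discount at r = 0.091.
D_1 = 14.2046
D_2 = 18.2102
Terminal value at t=2: TV = D_3/(r−g) = 18.7566/(0.091−0.03) = 307.4845
P₀ = 14.2046/(1+0.091)^1 + 18.2102/(1+0.091)^2 + 307.4845/(1+0.091)^2 = 286.6482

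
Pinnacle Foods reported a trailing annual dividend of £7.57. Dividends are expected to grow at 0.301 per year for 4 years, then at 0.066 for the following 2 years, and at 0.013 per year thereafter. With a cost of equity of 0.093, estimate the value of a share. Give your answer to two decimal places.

Three-stage DDM. Project D₁…D_6; terminal Gordon value at t=6 with g = 0.013; discount at r = 0.093.
D_1 = 9.8486
D_2 = 12.8130
D_3 = 16.6697
D_4 = 21.6873
D_5 = 23.1186
D_6 = 24.6445
TV_6 = 24.9648/(0.093−0.013) = 312.0606
P₀ = Σ Dₜ/(1+r)ᵗ + TV_6/(1+r)^6 = 260.0011

£260.00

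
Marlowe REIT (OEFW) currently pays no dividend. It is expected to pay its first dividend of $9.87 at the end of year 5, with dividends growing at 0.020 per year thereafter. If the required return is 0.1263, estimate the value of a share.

Deferred-dividend DDM. At t=4 the remaining stream is a growing perpetuity with first payment D_5 = 9.87.
V_4 = D_5/(r−g) = 9.87/(0.1263−0.02) = 92.8504
P₀ = V_4/(1+r)^4 = 92.8504/(1+0.1263)^4 = 57.6989

$57.70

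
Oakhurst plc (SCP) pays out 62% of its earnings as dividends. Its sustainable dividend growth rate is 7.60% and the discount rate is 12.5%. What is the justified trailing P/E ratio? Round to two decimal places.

Justified trailing P/E = b(1+g)/(r−g) = 0.62×(1+0.076)/(0.125−0.076) = 13.6147

13.61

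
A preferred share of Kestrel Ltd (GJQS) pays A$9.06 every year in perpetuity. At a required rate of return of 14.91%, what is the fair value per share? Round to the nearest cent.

Zero-growth DDM (perpetuity): P₀ = D/r = 9.06 / 0.1491 = 60.7646

A$60.76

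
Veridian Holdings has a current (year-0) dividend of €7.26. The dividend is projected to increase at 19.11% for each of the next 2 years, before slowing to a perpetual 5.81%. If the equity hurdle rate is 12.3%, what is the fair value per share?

Two-stage DDM. Project D₁…D_2 at 0.1911, terminal growth 0.0581, discount at r = 0.123.
D_1 = 8.6474
D_2 = 10.2999
Terminal value at t=2: TV = D_3/(r−g) = 10.8983/(0.123−0.0581) = 167.9249
P₀ = 8.6474/(1+0.123)^1 + 10.2999/(1+0.123)^2 + 167.9249/(1+0.123)^2 = 149.0219

€149.02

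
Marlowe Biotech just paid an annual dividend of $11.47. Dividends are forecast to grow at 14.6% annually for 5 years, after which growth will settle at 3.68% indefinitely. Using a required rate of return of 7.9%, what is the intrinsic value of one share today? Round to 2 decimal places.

Two-stage DDM. Project D₁…D_5 at 0.146, terminal growth 0.0368, discount at r = 0.079.
D_1 = 13.1446
D_2 = 15.0637
D_3 = 17.2630
D_4 = 19.7834
D_5 = 22.6718
Terminal value at t=5: TV = D_6/(r−g) = 23.5061/(0.079−0.0368) = 557.0178
P₀ = 13.1446/(1+0.079)^1 + 15.0637/(1+0.079)^2 + 17.2630/(1+0.079)^3 + 19.7834/(1+0.079)^4 + 22.6718/(1+0.079)^5 + 557.0178/(1+0.079)^5 = 449.8170

$449.82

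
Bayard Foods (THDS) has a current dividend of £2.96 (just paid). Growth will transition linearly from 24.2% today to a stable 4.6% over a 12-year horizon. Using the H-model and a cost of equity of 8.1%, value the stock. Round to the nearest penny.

H-model: P₀ = D₀[(1+g_L) + H(g_S−g_L)]/(r−g_L), with H = 12/2 = 6.
P₀ = 2.96 × [(1+0.046) + 6×(0.242−0.046)] / (0.081−0.046)
   = 2.96 × 2.2220 / 0.035 = 187.9177

£187.92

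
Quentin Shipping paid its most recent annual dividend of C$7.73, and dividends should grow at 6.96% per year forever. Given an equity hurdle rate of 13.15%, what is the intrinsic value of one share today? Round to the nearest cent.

C$133.57

Gordon growth model: P₀ = D₁/(r − g). D₁ = 7.73 × (1 + 0.0696) = 8.2680.
P₀ = 8.2680 / (0.1315 − 0.0696) = 8.2680 / 0.0619 = 133.5704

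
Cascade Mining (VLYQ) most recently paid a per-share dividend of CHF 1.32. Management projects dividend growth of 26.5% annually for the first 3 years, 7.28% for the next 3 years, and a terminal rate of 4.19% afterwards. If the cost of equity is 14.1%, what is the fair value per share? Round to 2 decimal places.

Three-stage DDM. Project D₁…D_6; terminal Gordon value at t=6 with g = 0.0419; discount at r = 0.141.
D_1 = 1.6698
D_2 = 2.1123
D_3 = 2.6721
D_4 = 2.8666
D_5 = 3.0753
D_6 = 3.2991
TV_6 = 3.4374/(0.141−0.0419) = 34.6860
P₀ = Σ Dₜ/(1+r)ᵗ + TV_6/(1+r)^6 = 25.3810

CHF 25.38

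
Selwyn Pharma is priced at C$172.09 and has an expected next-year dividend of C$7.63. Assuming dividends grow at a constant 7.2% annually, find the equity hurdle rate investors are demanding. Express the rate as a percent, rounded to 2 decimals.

Rearranging the constant-growth DDM: r = D₁/P₀ + g.
r = 7.6300 / 172.09 + 0.072 = 0.04434 + 0.072 = 0.11634

11.63%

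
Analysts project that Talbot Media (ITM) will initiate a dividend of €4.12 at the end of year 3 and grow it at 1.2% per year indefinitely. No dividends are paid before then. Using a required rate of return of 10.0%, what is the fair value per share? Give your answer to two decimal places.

Deferred-dividend DDM. At t=2 the remaining stream is a growing perpetuity with first payment D_3 = 4.12.
V_2 = D_3/(r−g) = 4.12/(0.1−0.012) = 46.8182
P₀ = V_2/(1+r)^2 = 46.8182/(1+0.1)^2 = 38.6927

€38.69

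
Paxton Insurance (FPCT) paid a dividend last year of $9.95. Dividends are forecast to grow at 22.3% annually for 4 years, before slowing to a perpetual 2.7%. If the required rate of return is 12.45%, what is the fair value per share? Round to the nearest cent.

Two-stage DDM. Project D₁…D_4 at 0.223, terminal growth 0.027, discount at r = 0.1245.
D_1 = 12.1689
D_2 = 14.8825
D_3 = 18.2013
D_4 = 22.2602
Terminal value at t=4: TV = D_5/(r−g) = 22.8612/(0.1245−0.027) = 234.4740
P₀ = 12.1689/(1+0.1245)^1 + 14.8825/(1+0.1245)^2 + 18.2013/(1+0.1245)^3 + 22.2602/(1+0.1245)^4 + 234.4740/(1+0.1245)^4 = 195.9546

$195.95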